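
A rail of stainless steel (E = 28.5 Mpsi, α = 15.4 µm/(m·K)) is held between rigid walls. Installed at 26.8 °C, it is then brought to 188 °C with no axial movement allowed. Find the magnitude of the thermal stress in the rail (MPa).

488 MPa

E = 28.5 Mpsi = 196.5 GPa.
ΔT = 161.2 K. Constrained thermal stress σ = E·α·ΔT = 196.5×10³ MPa × 15.4×10⁻⁶ × 161.2 = 488 MPa (compressive).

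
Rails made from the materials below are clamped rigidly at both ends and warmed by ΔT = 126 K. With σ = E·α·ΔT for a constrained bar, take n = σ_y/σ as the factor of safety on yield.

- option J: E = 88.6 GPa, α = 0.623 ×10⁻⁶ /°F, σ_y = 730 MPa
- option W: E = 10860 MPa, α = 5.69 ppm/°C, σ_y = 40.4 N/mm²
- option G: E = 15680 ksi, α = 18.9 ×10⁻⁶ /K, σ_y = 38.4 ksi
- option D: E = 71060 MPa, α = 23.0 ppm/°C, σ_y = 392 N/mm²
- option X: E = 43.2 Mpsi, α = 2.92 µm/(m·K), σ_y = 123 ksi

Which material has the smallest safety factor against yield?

option G

In consistent units (E in GPa, α in ×10⁻⁶/K, σ_y in MPa):
  option J: E = 88.60, α = 1.12, σ_y = 730.0 → σ = 12.5 MPa, n = 58.3
  option W: E = 10.86, α = 5.69, σ_y = 40.40 → σ = 7.79 MPa, n = 5.19
  option G: E = 108.1, α = 18.9, σ_y = 264.8 → σ = 257 MPa, n = 1.03
  option D: E = 71.06, α = 23.0, σ_y = 392.0 → σ = 206 MPa, n = 1.90
  option X: E = 297.9, α = 2.92, σ_y = 848.1 → σ = 110 MPa, n = 7.74
Option G has the lowest safety factor, n = 1.03.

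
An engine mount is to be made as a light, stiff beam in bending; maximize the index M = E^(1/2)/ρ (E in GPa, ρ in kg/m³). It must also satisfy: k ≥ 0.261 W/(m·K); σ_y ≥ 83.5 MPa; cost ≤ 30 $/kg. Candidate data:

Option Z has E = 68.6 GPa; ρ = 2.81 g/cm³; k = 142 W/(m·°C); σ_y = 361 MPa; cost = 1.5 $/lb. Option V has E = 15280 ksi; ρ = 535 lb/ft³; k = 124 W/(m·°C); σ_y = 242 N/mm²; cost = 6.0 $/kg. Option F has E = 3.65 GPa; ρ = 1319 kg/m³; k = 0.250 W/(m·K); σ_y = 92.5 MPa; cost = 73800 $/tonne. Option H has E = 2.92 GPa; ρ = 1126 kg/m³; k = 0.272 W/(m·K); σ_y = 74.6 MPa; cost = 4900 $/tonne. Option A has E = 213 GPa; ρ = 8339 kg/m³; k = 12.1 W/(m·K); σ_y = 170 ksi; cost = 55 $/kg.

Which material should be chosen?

option Z

Screen on constraints: k ≥ 0.261 W/(m·K); σ_y ≥ 83.5 MPa; cost ≤ 30 $/kg. Survivors: option Z, option V.
Normalizing units and computing the index:
  option Z: E = 68.60 GPa, ρ = 2810 kg/m³
  option V: E = 105.4 GPa, ρ = 8570 kg/m³
  option Z: M = 2.95×10⁻³
  option V: M = 1.20×10⁻³
Option Z has the largest M.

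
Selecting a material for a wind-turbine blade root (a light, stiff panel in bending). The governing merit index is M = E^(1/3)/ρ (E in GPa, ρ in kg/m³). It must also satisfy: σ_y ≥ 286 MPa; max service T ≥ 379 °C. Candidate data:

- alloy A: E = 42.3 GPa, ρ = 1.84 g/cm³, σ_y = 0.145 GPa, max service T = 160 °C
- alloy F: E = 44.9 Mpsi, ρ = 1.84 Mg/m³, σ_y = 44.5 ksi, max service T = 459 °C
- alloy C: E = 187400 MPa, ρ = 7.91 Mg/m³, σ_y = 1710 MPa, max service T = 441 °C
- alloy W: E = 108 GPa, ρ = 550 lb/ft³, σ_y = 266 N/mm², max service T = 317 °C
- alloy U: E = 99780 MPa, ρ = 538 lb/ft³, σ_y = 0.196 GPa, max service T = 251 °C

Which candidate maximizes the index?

Screen on constraints: σ_y ≥ 286 MPa; max service T ≥ 379 °C. Survivors: alloy F, alloy C.
Normalizing units and computing the index:
  alloy F: E = 309.6 GPa, ρ = 1840 kg/m³
  alloy C: E = 187.4 GPa, ρ = 7910 kg/m³
  alloy F: M = 3.68×10⁻³
  alloy C: M = 0.723×10⁻³
Alloy F ranks first.

alloy F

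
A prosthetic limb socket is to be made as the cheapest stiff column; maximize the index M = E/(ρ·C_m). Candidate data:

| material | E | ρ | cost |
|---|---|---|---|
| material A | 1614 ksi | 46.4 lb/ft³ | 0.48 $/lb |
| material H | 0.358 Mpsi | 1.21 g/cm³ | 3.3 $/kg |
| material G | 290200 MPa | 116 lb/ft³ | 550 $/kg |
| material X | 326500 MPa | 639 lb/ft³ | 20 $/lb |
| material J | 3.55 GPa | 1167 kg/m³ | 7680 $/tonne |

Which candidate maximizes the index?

material A

In SI units:
  material A: E = 11.13 GPa, ρ = 743.3 kg/m³, cost = 1.058 $/kg
  material H: E = 2.468 GPa, ρ = 1210 kg/m³, cost = 3.300 $/kg
  material G: E = 290.2 GPa, ρ = 1858 kg/m³, cost = 550.0 $/kg
  material X: E = 326.5 GPa, ρ = 10240 kg/m³, cost = 44.09 $/kg
  material J: E = 3.550 GPa, ρ = 1167 kg/m³, cost = 7.680 $/kg
  material A: M = 14.1 MN·m per $
  material X: M = 0.723 MN·m per $
  material H: M = 0.618 MN·m per $
  material J: M = 0.396 MN·m per $
  material G: M = 0.284 MN·m per $
Highest index: material A.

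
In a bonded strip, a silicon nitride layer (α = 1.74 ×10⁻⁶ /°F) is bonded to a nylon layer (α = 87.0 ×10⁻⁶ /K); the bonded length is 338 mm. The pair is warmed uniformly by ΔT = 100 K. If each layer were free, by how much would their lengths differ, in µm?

silicon nitride: α = 1.74×10⁻⁶/°F × 9/5 = 3.13×10⁻⁶/K.
Δα = |3.13 − 87.0|×10⁻⁶/K = 83.9×10⁻⁶/K.
ΔL_mismatch = Δα·L·ΔT = 83.9×10⁻⁶ × 338.0 mm × 100.0 K = 2830 µm.

2830 µm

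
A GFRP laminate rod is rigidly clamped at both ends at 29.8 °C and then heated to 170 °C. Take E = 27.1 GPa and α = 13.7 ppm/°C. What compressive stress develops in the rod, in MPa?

52.1 MPa

ΔT = 140.2 K. Constrained thermal stress σ = E·α·ΔT = 27.10×10³ MPa × 13.7×10⁻⁶ × 140.2 = 52.1 MPa (compressive).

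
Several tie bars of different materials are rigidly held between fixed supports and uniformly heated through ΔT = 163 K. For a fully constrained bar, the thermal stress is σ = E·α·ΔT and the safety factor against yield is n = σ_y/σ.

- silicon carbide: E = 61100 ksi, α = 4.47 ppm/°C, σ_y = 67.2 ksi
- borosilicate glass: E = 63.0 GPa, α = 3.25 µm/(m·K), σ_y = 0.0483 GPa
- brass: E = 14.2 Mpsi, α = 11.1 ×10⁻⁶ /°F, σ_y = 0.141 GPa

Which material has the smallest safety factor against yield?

With everything in SI (GPa, ×10⁻⁶/K, MPa):
  silicon carbide: E = 421.3, α = 4.47, σ_y = 463.3 → σ = 307 MPa, n = 1.51
  borosilicate glass: E = 63.00, α = 3.25, σ_y = 48.30 → σ = 33.4 MPa, n = 1.45
  brass: E = 97.91, α = 20.0, σ_y = 141.0 → σ = 319 MPa, n = 0.442
Brass has the lowest safety factor, n = 0.442.

brass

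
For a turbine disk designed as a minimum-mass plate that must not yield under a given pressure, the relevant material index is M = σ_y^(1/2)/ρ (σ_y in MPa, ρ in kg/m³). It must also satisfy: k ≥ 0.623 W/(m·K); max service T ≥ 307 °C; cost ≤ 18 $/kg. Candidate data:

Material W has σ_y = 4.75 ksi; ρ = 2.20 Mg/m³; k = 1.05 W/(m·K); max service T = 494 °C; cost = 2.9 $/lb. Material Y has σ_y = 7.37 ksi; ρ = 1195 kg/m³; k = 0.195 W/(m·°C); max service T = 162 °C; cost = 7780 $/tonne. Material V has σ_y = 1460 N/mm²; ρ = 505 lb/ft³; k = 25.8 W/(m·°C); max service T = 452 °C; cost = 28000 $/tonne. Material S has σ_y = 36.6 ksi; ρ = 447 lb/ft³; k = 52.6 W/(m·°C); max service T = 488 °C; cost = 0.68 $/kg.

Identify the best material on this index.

material W

Screen on constraints: k ≥ 0.623 W/(m·K); max service T ≥ 307 °C; cost ≤ 18 $/kg. Survivors: material W, material S.
Normalizing units and computing the index:
  material W: σ_y = 32.75 MPa, ρ = 2200 kg/m³
  material S: σ_y = 252.3 MPa, ρ = 7160 kg/m³
  material W: M = 2.60×10⁻³
  material S: M = 2.22×10⁻³
Material W has the largest M.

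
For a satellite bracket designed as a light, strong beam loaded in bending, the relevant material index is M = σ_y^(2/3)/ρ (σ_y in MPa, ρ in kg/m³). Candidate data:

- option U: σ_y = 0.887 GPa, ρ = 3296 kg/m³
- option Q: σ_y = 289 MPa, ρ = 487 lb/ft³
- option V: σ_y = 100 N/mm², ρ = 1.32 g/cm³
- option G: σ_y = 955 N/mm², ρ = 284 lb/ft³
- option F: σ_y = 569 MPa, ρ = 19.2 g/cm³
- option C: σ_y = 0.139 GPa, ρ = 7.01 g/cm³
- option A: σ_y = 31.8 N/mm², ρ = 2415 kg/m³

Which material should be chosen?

option U

In SI units:
  option U: σ_y = 887.0 MPa, ρ = 3296 kg/m³
  option Q: σ_y = 289.0 MPa, ρ = 7801 kg/m³
  option V: σ_y = 100.0 MPa, ρ = 1320 kg/m³
  option G: σ_y = 955.0 MPa, ρ = 4549 kg/m³
  option F: σ_y = 569.0 MPa, ρ = 19200 kg/m³
  option C: σ_y = 139.0 MPa, ρ = 7010 kg/m³
  option A: σ_y = 31.80 MPa, ρ = 2415 kg/m³
  option U: M = 28.0×10⁻³
  option G: M = 21.3×10⁻³
  option V: M = 16.3×10⁻³
  option Q: M = 5.60×10⁻³
  option A: M = 4.16×10⁻³
  option C: M = 3.83×10⁻³
  option F: M = 3.58×10⁻³
Option U ranks first.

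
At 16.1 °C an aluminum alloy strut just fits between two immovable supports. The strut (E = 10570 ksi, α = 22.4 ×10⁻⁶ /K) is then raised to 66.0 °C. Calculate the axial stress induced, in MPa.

E = 10570 ksi = 72.88 GPa.
ΔT = 49.90 K. Constrained thermal stress σ = E·α·ΔT = 72.88×10³ MPa × 22.4×10⁻⁶ × 49.90 = 81.5 MPa (compressive).

81.5 MPa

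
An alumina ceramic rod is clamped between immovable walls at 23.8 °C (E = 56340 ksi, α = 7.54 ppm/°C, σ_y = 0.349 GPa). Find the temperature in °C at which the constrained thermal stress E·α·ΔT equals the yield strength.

143 °C

E = 56340 ksi = 388.5 GPa.
σ_y = 0.349 GPa = 349.0 MPa.
E·α·ΔT = 349.0 MPa ⇒ ΔT = 349.0 / (388.5×10³ × 7.54×10⁻⁶) = 119.2 K.
T = 23.8 + 119.2 = 143.0 °C.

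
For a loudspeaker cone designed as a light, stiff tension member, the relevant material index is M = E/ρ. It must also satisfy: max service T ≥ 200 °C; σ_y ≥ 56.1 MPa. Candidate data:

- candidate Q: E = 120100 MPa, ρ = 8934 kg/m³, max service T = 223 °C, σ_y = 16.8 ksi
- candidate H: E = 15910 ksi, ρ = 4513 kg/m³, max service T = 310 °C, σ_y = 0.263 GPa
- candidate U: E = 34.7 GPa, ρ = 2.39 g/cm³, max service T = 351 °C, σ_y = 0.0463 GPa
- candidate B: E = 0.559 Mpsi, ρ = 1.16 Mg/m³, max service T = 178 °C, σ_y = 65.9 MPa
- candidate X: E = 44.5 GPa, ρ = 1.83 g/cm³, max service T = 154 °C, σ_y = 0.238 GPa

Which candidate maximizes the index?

Screen on constraints: max service T ≥ 200 °C; σ_y ≥ 56.1 MPa. Survivors: candidate Q, candidate H.
After converting to SI:
  candidate Q: E = 120.1 GPa, ρ = 8934 kg/m³
  candidate H: E = 109.7 GPa, ρ = 4513 kg/m³
  candidate H: M = 24.3 MN·m/kg
  candidate Q: M = 13.4 MN·m/kg
Highest index: candidate H.

candidate H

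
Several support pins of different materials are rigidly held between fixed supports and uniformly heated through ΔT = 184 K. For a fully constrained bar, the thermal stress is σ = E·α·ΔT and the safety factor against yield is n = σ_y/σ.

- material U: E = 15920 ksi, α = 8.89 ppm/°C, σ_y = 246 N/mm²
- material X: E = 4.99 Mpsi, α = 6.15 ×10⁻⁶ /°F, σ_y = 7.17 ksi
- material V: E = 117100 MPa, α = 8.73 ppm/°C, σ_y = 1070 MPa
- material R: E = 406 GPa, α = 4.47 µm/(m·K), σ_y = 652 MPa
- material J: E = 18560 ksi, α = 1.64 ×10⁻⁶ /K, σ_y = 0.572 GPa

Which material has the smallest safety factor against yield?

material X

Converting E to GPa, α to ×10⁻⁶/K, σ_y to MPa, then σ and n for each:
  material U: E = 109.8, α = 8.89, σ_y = 246.0 → σ = 180 MPa, n = 1.37
  material X: E = 34.40, α = 11.1, σ_y = 49.44 → σ = 70.1 MPa, n = 0.705
  material V: E = 117.1, α = 8.73, σ_y = 1070 → σ = 188 MPa, n = 5.69
  material R: E = 406.0, α = 4.47, σ_y = 652.0 → σ = 334 MPa, n = 1.95
  material J: E = 128.0, α = 1.64, σ_y = 572.0 → σ = 38.6 MPa, n = 14.8
Material X has the lowest safety factor, n = 0.705.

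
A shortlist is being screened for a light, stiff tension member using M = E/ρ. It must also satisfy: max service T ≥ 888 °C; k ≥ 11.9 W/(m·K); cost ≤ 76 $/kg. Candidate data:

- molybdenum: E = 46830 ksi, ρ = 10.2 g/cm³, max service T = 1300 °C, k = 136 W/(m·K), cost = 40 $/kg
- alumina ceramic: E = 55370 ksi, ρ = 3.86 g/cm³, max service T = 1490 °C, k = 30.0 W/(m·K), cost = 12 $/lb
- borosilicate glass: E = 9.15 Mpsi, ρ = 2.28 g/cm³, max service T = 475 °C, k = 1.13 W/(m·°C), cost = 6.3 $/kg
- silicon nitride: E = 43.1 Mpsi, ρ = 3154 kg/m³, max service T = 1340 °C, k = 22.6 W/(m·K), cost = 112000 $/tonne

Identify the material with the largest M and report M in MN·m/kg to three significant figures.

Screen on constraints: max service T ≥ 888 °C; k ≥ 11.9 W/(m·K); cost ≤ 76 $/kg. Survivors: molybdenum, alumina ceramic.
Putting every candidate on a common basis:
  molybdenum: E = 322.9 GPa, ρ = 10200 kg/m³
  alumina ceramic: E = 381.8 GPa, ρ = 3860 kg/m³
  alumina ceramic: M = 98.9 MN·m/kg
  molybdenum: M = 31.7 MN·m/kg
The maximum is for alumina ceramic.

alumina ceramic, M = 98.9 MN·m/kg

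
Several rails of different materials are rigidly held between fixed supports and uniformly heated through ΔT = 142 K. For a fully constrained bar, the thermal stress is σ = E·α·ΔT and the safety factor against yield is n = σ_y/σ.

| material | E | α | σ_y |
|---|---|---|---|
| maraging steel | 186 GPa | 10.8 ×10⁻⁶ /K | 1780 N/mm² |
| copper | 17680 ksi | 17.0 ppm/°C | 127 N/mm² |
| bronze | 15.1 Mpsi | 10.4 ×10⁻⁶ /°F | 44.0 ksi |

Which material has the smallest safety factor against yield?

In consistent units (E in GPa, α in ×10⁻⁶/K, σ_y in MPa):
  maraging steel: E = 186.0, α = 10.8, σ_y = 1780 → σ = 285 MPa, n = 6.24
  copper: E = 121.9, α = 17.0, σ_y = 127.0 → σ = 294 MPa, n = 0.432
  bronze: E = 104.1, α = 18.7, σ_y = 303.4 → σ = 277 MPa, n = 1.10
The minimum is copper at n = 0.432.

copper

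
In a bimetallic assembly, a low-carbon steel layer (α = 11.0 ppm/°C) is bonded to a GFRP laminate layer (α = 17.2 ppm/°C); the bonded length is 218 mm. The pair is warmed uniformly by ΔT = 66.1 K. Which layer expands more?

α(low-carbon steel) = 11.0×10⁻⁶/K vs α(GFRP laminate) = 17.2×10⁻⁶/K.
Higher α expands more for the same ΔT: GFRP laminate.

GFRP laminate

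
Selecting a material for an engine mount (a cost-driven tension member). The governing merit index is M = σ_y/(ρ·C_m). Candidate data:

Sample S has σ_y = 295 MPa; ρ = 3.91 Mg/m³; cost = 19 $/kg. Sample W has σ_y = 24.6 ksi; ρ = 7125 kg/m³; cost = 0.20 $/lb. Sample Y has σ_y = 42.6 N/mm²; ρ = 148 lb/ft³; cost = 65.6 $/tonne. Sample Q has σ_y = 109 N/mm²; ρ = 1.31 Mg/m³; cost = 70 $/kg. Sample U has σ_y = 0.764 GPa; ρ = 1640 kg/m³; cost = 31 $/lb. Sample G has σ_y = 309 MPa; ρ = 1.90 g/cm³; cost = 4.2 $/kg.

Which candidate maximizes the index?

sample Y

Normalizing units and computing the index:
  sample S: σ_y = 295.0 MPa, ρ = 3910 kg/m³, cost = 19.00 $/kg
  sample W: σ_y = 169.6 MPa, ρ = 7125 kg/m³, cost = 0.4409 $/kg
  sample Y: σ_y = 42.60 MPa, ρ = 2371 kg/m³, cost = 0.06560 $/kg
  sample Q: σ_y = 109.0 MPa, ρ = 1310 kg/m³, cost = 70.00 $/kg
  sample U: σ_y = 764.0 MPa, ρ = 1640 kg/m³, cost = 68.34 $/kg
  sample G: σ_y = 309.0 MPa, ρ = 1900 kg/m³, cost = 4.200 $/kg
  sample Y: M = 274 kN·m per $
  sample W: M = 54.0 kN·m per $
  sample G: M = 38.7 kN·m per $
  sample U: M = 6.82 kN·m per $
  sample S: M = 3.97 kN·m per $
  sample Q: M = 1.19 kN·m per $
The maximum is for sample Y.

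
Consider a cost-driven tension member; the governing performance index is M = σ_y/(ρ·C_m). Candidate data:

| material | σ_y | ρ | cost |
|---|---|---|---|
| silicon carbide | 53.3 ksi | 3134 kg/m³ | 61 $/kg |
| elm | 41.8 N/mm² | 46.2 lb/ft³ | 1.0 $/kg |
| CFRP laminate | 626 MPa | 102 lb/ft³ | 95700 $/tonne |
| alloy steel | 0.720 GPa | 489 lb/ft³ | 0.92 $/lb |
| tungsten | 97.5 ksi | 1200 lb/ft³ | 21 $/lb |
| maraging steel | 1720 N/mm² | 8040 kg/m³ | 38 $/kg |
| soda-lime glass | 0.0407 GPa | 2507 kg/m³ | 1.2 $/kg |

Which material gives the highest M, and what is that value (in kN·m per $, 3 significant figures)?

In SI units:
  silicon carbide: σ_y = 367.5 MPa, ρ = 3134 kg/m³, cost = 61.00 $/kg
  elm: σ_y = 41.80 MPa, ρ = 740.1 kg/m³, cost = 1.000 $/kg
  CFRP laminate: σ_y = 626.0 MPa, ρ = 1634 kg/m³, cost = 95.70 $/kg
  alloy steel: σ_y = 720.0 MPa, ρ = 7833 kg/m³, cost = 2.028 $/kg
  tungsten: σ_y = 672.2 MPa, ρ = 19220 kg/m³, cost = 46.30 $/kg
  maraging steel: σ_y = 1720 MPa, ρ = 8040 kg/m³, cost = 38.00 $/kg
  soda-lime glass: σ_y = 40.70 MPa, ρ = 2507 kg/m³, cost = 1.200 $/kg
  elm: M = 56.5 kN·m per $
  alloy steel: M = 45.3 kN·m per $
  soda-lime glass: M = 13.5 kN·m per $
  maraging steel: M = 5.63 kN·m per $
  CFRP laminate: M = 4.00 kN·m per $
  silicon carbide: M = 1.92 kN·m per $
  tungsten: M = 0.755 kN·m per $
Elm has the largest M.

elm, M = 56.5 kN·m per $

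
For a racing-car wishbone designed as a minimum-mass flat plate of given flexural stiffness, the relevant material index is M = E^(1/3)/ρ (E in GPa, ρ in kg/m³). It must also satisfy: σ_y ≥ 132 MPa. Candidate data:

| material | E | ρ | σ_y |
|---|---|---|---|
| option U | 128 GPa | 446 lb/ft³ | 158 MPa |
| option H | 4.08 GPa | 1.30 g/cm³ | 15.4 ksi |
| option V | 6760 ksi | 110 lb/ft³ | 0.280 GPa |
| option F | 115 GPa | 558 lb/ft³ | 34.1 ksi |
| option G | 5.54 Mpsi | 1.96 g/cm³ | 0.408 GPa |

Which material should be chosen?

option V

Screen on constraints: σ_y ≥ 132 MPa. Survivors: option U, option V, option F, option G.
Convert each candidate to consistent units, then evaluate M:
  option U: E = 128.0 GPa, ρ = 7144 kg/m³
  option V: E = 46.61 GPa, ρ = 1762 kg/m³
  option F: E = 115.0 GPa, ρ = 8938 kg/m³
  option G: E = 38.20 GPa, ρ = 1960 kg/m³
  option V: M = 2.04×10⁻³
  option G: M = 1.72×10⁻³
  option U: M = 0.705×10⁻³
  option F: M = 0.544×10⁻³
Option V has the largest M.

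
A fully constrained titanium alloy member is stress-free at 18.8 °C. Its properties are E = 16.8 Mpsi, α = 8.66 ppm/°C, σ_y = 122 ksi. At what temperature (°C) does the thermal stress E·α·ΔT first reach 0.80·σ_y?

690 °C

E = 16.8 Mpsi = 115.8 GPa.
σ_y = 122 ksi = 841.2 MPa.
E·α·ΔT = 672.9 MPa ⇒ ΔT = 672.9 / (115.8×10³ × 8.66×10⁻⁶) = 670.8 K.
T = 18.8 + 670.8 = 689.6 °C.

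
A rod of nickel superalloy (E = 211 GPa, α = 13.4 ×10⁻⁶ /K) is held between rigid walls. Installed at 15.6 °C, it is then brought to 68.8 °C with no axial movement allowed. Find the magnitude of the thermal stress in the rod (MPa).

ΔT = 53.20 K. Constrained thermal stress σ = E·α·ΔT = 211.0×10³ MPa × 13.4×10⁻⁶ × 53.20 = 150 MPa (compressive).

150 MPa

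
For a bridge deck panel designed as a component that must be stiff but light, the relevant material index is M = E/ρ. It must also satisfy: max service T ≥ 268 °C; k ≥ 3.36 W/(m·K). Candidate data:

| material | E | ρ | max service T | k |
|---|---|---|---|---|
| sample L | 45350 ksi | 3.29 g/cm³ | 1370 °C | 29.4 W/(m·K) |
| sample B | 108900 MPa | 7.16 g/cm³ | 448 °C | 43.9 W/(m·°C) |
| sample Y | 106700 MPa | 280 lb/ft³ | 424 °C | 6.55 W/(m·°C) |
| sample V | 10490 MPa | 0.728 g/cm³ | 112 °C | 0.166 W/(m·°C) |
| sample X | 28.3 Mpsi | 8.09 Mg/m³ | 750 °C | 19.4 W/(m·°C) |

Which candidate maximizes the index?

Screen on constraints: max service T ≥ 268 °C; k ≥ 3.36 W/(m·K). Survivors: sample L, sample B, sample Y, sample X.
Putting every candidate on a common basis:
  sample L: E = 312.7 GPa, ρ = 3290 kg/m³
  sample B: E = 108.9 GPa, ρ = 7160 kg/m³
  sample Y: E = 106.7 GPa, ρ = 4485 kg/m³
  sample X: E = 195.1 GPa, ρ = 8090 kg/m³
  sample L: M = 95.0 MN·m/kg
  sample X: M = 24.1 MN·m/kg
  sample Y: M = 23.8 MN·m/kg
  sample B: M = 15.2 MN·m/kg
Sample L ranks first.

sample L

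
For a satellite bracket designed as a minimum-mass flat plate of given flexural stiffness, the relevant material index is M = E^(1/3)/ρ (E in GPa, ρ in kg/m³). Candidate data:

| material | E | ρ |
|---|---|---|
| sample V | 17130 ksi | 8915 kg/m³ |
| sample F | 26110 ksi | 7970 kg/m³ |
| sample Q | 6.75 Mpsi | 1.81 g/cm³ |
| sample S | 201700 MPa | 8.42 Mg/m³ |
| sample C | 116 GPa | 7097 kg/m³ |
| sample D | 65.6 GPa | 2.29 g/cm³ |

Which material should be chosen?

After converting to SI:
  sample V: E = 118.1 GPa, ρ = 8915 kg/m³
  sample F: E = 180.0 GPa, ρ = 7970 kg/m³
  sample Q: E = 46.54 GPa, ρ = 1810 kg/m³
  sample S: E = 201.7 GPa, ρ = 8420 kg/m³
  sample C: E = 116.0 GPa, ρ = 7097 kg/m³
  sample D: E = 65.60 GPa, ρ = 2290 kg/m³
  sample Q: M = 1.99×10⁻³
  sample D: M = 1.76×10⁻³
  sample F: M = 0.708×10⁻³
  sample S: M = 0.697×10⁻³
  sample C: M = 0.687×10⁻³
  sample V: M = 0.550×10⁻³
Highest index: sample Q.

sample Q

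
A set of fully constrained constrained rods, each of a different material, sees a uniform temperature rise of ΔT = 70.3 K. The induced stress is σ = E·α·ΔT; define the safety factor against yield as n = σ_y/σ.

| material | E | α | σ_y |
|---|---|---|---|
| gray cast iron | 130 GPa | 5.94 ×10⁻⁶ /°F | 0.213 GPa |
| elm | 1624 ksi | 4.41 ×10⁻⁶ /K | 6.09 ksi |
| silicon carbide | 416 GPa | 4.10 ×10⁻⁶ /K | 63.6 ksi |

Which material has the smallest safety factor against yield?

gray cast iron

Per material, after unit conversion:
  gray cast iron: E = 130.0, α = 10.7, σ_y = 213.0 → σ = 97.7 MPa, n = 2.18
  elm: E = 11.20, α = 4.41, σ_y = 41.99 → σ = 3.47 MPa, n = 12.1
  silicon carbide: E = 416.0, α = 4.10, σ_y = 438.5 → σ = 120 MPa, n = 3.66
The minimum is gray cast iron at n = 2.18.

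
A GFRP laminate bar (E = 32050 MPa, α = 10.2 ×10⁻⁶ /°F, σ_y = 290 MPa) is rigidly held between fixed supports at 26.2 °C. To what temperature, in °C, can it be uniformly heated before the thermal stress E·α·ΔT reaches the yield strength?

519 °C

E = 32050 MPa = 32.05 GPa.
α = 10.2×10⁻⁶/°F × 9/5 = 18.4×10⁻⁶/K.
E·α·ΔT = 290.0 MPa ⇒ ΔT = 290.0 / (32.05×10³ × 18.4×10⁻⁶) = 492.8 K.
T = 26.2 + 492.8 = 519.0 °C.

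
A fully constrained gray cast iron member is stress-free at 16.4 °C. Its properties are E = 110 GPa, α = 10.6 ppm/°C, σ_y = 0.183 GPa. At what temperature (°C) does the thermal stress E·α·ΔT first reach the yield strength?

σ_y = 0.183 GPa = 183.0 MPa.
E·α·ΔT = 183.0 MPa ⇒ ΔT = 183.0 / (110.0×10³ × 10.6×10⁻⁶) = 156.9 K.
T = 16.4 + 156.9 = 173.3 °C.

173 °C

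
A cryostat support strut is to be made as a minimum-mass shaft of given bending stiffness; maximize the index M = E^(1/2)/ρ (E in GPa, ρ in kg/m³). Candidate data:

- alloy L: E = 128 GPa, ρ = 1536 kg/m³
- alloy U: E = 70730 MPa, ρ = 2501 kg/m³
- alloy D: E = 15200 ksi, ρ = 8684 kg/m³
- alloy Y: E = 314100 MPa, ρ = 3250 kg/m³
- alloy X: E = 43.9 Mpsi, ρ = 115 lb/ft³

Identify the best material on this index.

alloy X

Convert each candidate to consistent units, then evaluate M:
  alloy L: E = 128.0 GPa, ρ = 1536 kg/m³
  alloy U: E = 70.73 GPa, ρ = 2501 kg/m³
  alloy D: E = 104.8 GPa, ρ = 8684 kg/m³
  alloy Y: E = 314.1 GPa, ρ = 3250 kg/m³
  alloy X: E = 302.7 GPa, ρ = 1842 kg/m³
  alloy X: M = 9.44×10⁻³
  alloy L: M = 7.37×10⁻³
  alloy Y: M = 5.45×10⁻³
  alloy U: M = 3.36×10⁻³
  alloy D: M = 1.18×10⁻³
Highest index: alloy X.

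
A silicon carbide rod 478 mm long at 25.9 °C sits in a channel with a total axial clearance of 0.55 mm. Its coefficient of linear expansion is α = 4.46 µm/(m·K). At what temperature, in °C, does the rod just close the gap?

284 °C

α·L₀·ΔT = 0.55 mm ⇒ ΔT = 0.55 / (4.46×10⁻⁶ × 478.0) = 258.0 K.
T = 25.9 + 258.0 = 283.9 °C.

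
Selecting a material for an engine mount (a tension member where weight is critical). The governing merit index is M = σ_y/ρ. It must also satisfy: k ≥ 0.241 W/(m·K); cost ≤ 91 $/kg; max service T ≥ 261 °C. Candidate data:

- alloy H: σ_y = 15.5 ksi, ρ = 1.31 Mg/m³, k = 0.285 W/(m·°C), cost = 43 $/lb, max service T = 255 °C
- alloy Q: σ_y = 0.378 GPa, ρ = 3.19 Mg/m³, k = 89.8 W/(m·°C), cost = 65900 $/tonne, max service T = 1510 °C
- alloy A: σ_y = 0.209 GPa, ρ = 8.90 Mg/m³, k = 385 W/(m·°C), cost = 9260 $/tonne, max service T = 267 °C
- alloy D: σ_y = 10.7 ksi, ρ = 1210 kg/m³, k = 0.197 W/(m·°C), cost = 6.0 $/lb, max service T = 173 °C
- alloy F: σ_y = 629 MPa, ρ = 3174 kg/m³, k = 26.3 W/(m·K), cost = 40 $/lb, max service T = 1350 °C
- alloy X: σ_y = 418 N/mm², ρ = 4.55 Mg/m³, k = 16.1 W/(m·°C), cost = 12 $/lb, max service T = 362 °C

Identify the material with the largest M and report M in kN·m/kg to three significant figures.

Screen on constraints: k ≥ 0.241 W/(m·K); cost ≤ 91 $/kg; max service T ≥ 261 °C. Survivors: alloy Q, alloy A, alloy F, alloy X.
Convert each candidate to consistent units, then evaluate M:
  alloy Q: σ_y = 378.0 MPa, ρ = 3190 kg/m³
  alloy A: σ_y = 209.0 MPa, ρ = 8900 kg/m³
  alloy F: σ_y = 629.0 MPa, ρ = 3174 kg/m³
  alloy X: σ_y = 418.0 MPa, ρ = 4550 kg/m³
  alloy F: M = 198 kN·m/kg
  alloy Q: M = 118 kN·m/kg
  alloy X: M = 91.9 kN·m/kg
  alloy A: M = 23.5 kN·m/kg
Alloy F ranks first.

alloy F, M = 198 kN·m/kg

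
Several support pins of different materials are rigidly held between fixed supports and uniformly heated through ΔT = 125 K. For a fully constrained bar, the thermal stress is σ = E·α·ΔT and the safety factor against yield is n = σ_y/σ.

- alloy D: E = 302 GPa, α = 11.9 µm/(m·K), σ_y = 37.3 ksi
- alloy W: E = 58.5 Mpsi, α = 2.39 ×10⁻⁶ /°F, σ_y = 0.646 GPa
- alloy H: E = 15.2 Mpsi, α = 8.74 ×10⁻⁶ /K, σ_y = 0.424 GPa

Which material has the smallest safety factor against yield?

alloy D

In consistent units (E in GPa, α in ×10⁻⁶/K, σ_y in MPa):
  alloy D: E = 302.0, α = 11.9, σ_y = 257.2 → σ = 449 MPa, n = 0.572
  alloy W: E = 403.3, α = 4.30, σ_y = 646.0 → σ = 217 MPa, n = 2.98
  alloy H: E = 104.8, α = 8.74, σ_y = 424.0 → σ = 114 MPa, n = 3.70
Smallest n: alloy D with n = 0.572.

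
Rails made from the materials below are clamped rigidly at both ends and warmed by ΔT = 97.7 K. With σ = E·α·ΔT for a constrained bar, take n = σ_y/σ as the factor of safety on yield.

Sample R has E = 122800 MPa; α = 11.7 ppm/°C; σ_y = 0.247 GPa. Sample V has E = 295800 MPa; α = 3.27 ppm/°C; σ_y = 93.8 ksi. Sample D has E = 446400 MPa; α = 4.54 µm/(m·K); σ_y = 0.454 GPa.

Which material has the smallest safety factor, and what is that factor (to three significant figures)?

Per material, after unit conversion:
  sample R: E = 122.8, α = 11.7, σ_y = 247.0 → σ = 140 MPa, n = 1.76
  sample V: E = 295.8, α = 3.27, σ_y = 646.7 → σ = 94.5 MPa, n = 6.84
  sample D: E = 446.4, α = 4.54, σ_y = 454.0 → σ = 198 MPa, n = 2.29
Sample R has the lowest safety factor, n = 1.76.

sample R, n = 1.76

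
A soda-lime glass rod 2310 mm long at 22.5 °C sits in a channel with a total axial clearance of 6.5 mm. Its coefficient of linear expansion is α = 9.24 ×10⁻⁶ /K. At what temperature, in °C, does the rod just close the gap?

α·L₀·ΔT = 6.5 mm ⇒ ΔT = 6.5 / (9.24×10⁻⁶ × 2310.0) = 304.5 K.
T = 22.5 + 304.5 = 327.0 °C.

327 °C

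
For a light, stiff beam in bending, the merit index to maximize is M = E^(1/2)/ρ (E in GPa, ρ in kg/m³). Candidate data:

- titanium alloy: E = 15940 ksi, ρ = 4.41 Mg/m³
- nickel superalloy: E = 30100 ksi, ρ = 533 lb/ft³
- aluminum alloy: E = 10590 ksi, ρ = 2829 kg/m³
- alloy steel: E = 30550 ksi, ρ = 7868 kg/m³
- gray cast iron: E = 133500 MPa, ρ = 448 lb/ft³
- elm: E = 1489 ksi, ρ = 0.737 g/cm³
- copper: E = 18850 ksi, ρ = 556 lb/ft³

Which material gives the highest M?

Convert each candidate to consistent units, then evaluate M:
  titanium alloy: E = 109.9 GPa, ρ = 4410 kg/m³
  nickel superalloy: E = 207.5 GPa, ρ = 8538 kg/m³
  aluminum alloy: E = 73.02 GPa, ρ = 2829 kg/m³
  alloy steel: E = 210.6 GPa, ρ = 7868 kg/m³
  gray cast iron: E = 133.5 GPa, ρ = 7176 kg/m³
  elm: E = 10.27 GPa, ρ = 737.0 kg/m³
  copper: E = 130.0 GPa, ρ = 8906 kg/m³
  elm: M = 4.35×10⁻³
  aluminum alloy: M = 3.02×10⁻³
  titanium alloy: M = 2.38×10⁻³
  alloy steel: M = 1.84×10⁻³
  nickel superalloy: M = 1.69×10⁻³
  gray cast iron: M = 1.61×10⁻³
  copper: M = 1.28×10⁻³
Elm ranks first.

elm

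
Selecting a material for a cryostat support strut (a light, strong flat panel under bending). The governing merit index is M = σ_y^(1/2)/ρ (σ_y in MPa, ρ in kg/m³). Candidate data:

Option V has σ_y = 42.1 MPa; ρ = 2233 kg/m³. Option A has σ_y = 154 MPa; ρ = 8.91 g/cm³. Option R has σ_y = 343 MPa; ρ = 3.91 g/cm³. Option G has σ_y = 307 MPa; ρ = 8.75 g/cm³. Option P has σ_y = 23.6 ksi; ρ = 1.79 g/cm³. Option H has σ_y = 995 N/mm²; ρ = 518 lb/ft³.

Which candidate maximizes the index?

In SI units:
  option V: σ_y = 42.10 MPa, ρ = 2233 kg/m³
  option A: σ_y = 154.0 MPa, ρ = 8910 kg/m³
  option R: σ_y = 343.0 MPa, ρ = 3910 kg/m³
  option G: σ_y = 307.0 MPa, ρ = 8750 kg/m³
  option P: σ_y = 162.7 MPa, ρ = 1790 kg/m³
  option H: σ_y = 995.0 MPa, ρ = 8298 kg/m³
  option P: M = 7.13×10⁻³
  option R: M = 4.74×10⁻³
  option H: M = 3.80×10⁻³
  option V: M = 2.91×10⁻³
  option G: M = 2.00×10⁻³
  option A: M = 1.39×10⁻³
The maximum is for option P.

option P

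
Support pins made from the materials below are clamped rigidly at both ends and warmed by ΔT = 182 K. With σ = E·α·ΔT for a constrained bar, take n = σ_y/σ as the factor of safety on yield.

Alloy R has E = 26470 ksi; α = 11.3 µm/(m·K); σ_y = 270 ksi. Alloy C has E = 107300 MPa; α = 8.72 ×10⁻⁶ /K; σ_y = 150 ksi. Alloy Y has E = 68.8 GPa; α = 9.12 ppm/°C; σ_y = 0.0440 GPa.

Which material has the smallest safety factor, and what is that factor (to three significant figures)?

alloy Y, n = 0.385

With everything in SI (GPa, ×10⁻⁶/K, MPa):
  alloy R: E = 182.5, α = 11.3, σ_y = 1862 → σ = 375 MPa, n = 4.96
  alloy C: E = 107.3, α = 8.72, σ_y = 1034 → σ = 170 MPa, n = 6.07
  alloy Y: E = 68.80, α = 9.12, σ_y = 44.00 → σ = 114 MPa, n = 0.385
Smallest n: alloy Y with n = 0.385.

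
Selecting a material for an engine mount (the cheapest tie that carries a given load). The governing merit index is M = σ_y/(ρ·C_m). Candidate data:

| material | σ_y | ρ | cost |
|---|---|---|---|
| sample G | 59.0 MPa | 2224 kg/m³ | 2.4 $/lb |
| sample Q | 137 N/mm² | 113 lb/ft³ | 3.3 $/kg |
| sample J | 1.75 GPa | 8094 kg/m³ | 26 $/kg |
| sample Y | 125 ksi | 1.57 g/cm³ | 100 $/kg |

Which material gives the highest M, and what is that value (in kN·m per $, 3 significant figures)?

sample Q, M = 22.9 kN·m per $

Convert each candidate to consistent units, then evaluate M:
  sample G: σ_y = 59.00 MPa, ρ = 2224 kg/m³, cost = 5.291 $/kg
  sample Q: σ_y = 137.0 MPa, ρ = 1810 kg/m³, cost = 3.300 $/kg
  sample J: σ_y = 1750 MPa, ρ = 8094 kg/m³, cost = 26.00 $/kg
  sample Y: σ_y = 861.8 MPa, ρ = 1570 kg/m³, cost = 100.0 $/kg
  sample Q: M = 22.9 kN·m per $
  sample J: M = 8.32 kN·m per $
  sample Y: M = 5.49 kN·m per $
  sample G: M = 5.01 kN·m per $
Sample Q has the largest M.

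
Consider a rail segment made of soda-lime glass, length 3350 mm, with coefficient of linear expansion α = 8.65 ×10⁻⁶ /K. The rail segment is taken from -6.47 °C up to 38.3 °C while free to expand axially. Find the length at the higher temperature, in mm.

ΔT = 38.3 − (-6.47) = 44.77 K.
ΔL = α·L₀·ΔT = 8.65×10⁻⁶ × 3350 mm × 44.77 K = 1.30 mm.
L = L₀ + ΔL = 3350 + 1.30 = 3351.3 mm.

3351.3 mm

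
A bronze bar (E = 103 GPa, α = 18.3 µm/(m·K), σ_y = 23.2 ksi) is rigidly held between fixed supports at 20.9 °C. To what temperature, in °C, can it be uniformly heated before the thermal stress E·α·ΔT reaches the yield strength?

σ_y = 23.2 ksi = 160.0 MPa.
E·α·ΔT = 160.0 MPa ⇒ ΔT = 160.0 / (103.0×10³ × 18.3×10⁻⁶) = 84.86 K.
T = 20.9 + 84.86 = 105.8 °C.

106 °C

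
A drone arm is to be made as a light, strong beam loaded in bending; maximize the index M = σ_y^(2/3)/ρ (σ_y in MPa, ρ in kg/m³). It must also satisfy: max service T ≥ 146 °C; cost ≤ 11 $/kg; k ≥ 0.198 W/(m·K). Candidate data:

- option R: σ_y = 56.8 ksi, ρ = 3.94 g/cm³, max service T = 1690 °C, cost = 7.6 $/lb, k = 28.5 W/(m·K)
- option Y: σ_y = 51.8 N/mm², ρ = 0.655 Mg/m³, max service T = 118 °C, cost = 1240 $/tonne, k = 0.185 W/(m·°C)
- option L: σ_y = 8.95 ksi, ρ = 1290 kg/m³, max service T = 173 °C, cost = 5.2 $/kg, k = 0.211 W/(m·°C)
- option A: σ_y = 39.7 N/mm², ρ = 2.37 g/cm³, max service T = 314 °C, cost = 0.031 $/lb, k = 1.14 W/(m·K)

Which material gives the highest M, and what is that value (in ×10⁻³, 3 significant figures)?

Screen on constraints: max service T ≥ 146 °C; cost ≤ 11 $/kg; k ≥ 0.198 W/(m·K). Survivors: option L, option A.
In SI units:
  option L: σ_y = 61.71 MPa, ρ = 1290 kg/m³
  option A: σ_y = 39.70 MPa, ρ = 2370 kg/m³
  option L: M = 12.1×10⁻³
  option A: M = 4.91×10⁻³
Highest index: option L.

option L, M = 12.1×10⁻³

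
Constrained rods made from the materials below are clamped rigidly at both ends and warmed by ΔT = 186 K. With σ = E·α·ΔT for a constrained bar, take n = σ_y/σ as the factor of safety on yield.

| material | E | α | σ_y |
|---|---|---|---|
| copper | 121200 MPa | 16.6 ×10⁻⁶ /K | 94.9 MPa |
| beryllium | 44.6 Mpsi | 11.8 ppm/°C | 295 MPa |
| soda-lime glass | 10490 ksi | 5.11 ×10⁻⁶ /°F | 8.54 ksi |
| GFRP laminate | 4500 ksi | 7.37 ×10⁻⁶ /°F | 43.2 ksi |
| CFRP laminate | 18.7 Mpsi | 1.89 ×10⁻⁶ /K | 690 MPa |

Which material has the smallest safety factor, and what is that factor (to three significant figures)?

copper, n = 0.254

With everything in SI (GPa, ×10⁻⁶/K, MPa):
  copper: E = 121.2, α = 16.6, σ_y = 94.90 → σ = 374 MPa, n = 0.254
  beryllium: E = 307.5, α = 11.8, σ_y = 295.0 → σ = 675 MPa, n = 0.437
  soda-lime glass: E = 72.33, α = 9.20, σ_y = 58.88 → σ = 124 MPa, n = 0.476
  GFRP laminate: E = 31.03, α = 13.3, σ_y = 297.9 → σ = 76.6 MPa, n = 3.89
  CFRP laminate: E = 128.9, α = 1.89, σ_y = 690.0 → σ = 45.3 MPa, n = 15.2
Copper has the lowest safety factor, n = 0.254.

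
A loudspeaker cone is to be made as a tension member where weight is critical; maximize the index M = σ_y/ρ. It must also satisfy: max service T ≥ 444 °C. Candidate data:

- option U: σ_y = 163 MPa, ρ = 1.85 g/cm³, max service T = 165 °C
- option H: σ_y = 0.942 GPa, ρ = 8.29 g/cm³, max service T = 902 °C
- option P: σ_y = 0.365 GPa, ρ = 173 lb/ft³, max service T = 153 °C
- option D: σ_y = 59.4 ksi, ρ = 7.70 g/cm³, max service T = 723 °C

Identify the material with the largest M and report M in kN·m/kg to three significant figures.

Screen on constraints: max service T ≥ 444 °C. Survivors: option H, option D.
Putting every candidate on a common basis:
  option H: σ_y = 942.0 MPa, ρ = 8290 kg/m³
  option D: σ_y = 409.5 MPa, ρ = 7700 kg/m³
  option H: M = 114 kN·m/kg
  option D: M = 53.2 kN·m/kg
Highest index: option H.

option H, M = 114 kN·m/kg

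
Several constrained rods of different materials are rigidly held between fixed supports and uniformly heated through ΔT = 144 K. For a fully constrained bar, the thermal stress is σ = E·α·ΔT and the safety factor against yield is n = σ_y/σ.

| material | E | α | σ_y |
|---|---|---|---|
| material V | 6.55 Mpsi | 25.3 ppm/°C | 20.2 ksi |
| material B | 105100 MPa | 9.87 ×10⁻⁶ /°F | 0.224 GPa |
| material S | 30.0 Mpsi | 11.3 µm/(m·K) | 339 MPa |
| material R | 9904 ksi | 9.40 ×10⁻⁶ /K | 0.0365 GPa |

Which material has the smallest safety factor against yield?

In consistent units (E in GPa, α in ×10⁻⁶/K, σ_y in MPa):
  material V: E = 45.16, α = 25.3, σ_y = 139.3 → σ = 165 MPa, n = 0.847
  material B: E = 105.1, α = 17.8, σ_y = 224.0 → σ = 269 MPa, n = 0.833
  material S: E = 206.8, α = 11.3, σ_y = 339.0 → σ = 337 MPa, n = 1.01
  material R: E = 68.29, α = 9.40, σ_y = 36.50 → σ = 92.4 MPa, n = 0.395
Material R has the lowest safety factor, n = 0.395.

material R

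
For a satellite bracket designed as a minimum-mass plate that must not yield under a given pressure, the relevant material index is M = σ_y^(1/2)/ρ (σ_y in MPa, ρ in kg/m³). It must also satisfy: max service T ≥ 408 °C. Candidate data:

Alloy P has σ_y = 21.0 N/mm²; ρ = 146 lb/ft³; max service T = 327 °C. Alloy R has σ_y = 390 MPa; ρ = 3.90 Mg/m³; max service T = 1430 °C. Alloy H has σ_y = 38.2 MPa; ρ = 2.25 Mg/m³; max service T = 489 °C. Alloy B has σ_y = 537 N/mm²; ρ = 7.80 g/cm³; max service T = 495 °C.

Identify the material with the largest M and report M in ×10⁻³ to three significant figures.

Screen on constraints: max service T ≥ 408 °C. Survivors: alloy R, alloy H, alloy B.
Convert each candidate to consistent units, then evaluate M:
  alloy R: σ_y = 390.0 MPa, ρ = 3900 kg/m³
  alloy H: σ_y = 38.20 MPa, ρ = 2250 kg/m³
  alloy B: σ_y = 537.0 MPa, ρ = 7800 kg/m³
  alloy R: M = 5.06×10⁻³
  alloy B: M = 2.97×10⁻³
  alloy H: M = 2.75×10⁻³
Alloy R ranks first.

alloy R, M = 5.06×10⁻³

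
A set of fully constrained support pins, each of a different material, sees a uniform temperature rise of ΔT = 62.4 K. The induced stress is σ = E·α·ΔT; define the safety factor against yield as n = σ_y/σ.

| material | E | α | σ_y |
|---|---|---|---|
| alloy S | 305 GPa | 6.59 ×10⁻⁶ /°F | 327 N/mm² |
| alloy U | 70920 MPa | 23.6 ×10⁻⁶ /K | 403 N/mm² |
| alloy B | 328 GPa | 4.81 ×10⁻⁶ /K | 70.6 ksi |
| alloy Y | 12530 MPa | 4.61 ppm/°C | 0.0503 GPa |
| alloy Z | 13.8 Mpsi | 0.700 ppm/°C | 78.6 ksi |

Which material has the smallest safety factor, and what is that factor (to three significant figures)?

In consistent units (E in GPa, α in ×10⁻⁶/K, σ_y in MPa):
  alloy S: E = 305.0, α = 11.9, σ_y = 327.0 → σ = 226 MPa, n = 1.45
  alloy U: E = 70.92, α = 23.6, σ_y = 403.0 → σ = 104 MPa, n = 3.86
  alloy B: E = 328.0, α = 4.81, σ_y = 486.8 → σ = 98.4 MPa, n = 4.94
  alloy Y: E = 12.53, α = 4.61, σ_y = 50.30 → σ = 3.60 MPa, n = 14.0
  alloy Z: E = 95.15, α = 0.700, σ_y = 541.9 → σ = 4.16 MPa, n = 130
Smallest n: alloy S with n = 1.45.

alloy S, n = 1.45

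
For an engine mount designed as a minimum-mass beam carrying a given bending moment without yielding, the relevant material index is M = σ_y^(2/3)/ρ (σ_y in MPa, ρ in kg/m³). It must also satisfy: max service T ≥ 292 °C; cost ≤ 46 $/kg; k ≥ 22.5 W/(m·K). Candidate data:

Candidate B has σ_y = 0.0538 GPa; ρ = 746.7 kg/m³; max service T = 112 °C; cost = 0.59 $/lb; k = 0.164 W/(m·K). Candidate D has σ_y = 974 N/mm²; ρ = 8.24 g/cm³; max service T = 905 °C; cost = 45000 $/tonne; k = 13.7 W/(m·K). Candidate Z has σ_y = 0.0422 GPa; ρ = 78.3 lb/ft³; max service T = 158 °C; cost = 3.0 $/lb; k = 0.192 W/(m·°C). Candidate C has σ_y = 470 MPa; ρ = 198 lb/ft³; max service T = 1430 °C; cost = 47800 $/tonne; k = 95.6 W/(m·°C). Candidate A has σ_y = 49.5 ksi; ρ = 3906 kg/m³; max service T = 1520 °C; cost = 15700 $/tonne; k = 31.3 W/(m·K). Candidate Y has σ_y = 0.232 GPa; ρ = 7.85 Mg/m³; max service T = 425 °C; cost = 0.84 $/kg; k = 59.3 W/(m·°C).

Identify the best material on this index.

candidate A

Screen on constraints: max service T ≥ 292 °C; cost ≤ 46 $/kg; k ≥ 22.5 W/(m·K). Survivors: candidate A, candidate Y.
After converting to SI:
  candidate A: σ_y = 341.3 MPa, ρ = 3906 kg/m³
  candidate Y: σ_y = 232.0 MPa, ρ = 7850 kg/m³
  candidate A: M = 12.5×10⁻³
  candidate Y: M = 4.81×10⁻³
Candidate A has the largest M.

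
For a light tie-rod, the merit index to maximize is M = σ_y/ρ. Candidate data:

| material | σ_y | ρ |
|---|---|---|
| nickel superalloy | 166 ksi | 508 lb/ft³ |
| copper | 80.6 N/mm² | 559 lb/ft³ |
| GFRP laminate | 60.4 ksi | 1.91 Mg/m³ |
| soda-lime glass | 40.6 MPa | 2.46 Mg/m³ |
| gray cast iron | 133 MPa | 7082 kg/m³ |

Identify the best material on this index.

Convert each candidate to consistent units, then evaluate M:
  nickel superalloy: σ_y = 1145 MPa, ρ = 8137 kg/m³
  copper: σ_y = 80.60 MPa, ρ = 8954 kg/m³
  GFRP laminate: σ_y = 416.4 MPa, ρ = 1910 kg/m³
  soda-lime glass: σ_y = 40.60 MPa, ρ = 2460 kg/m³
  gray cast iron: σ_y = 133.0 MPa, ρ = 7082 kg/m³
  GFRP laminate: M = 218 kN·m/kg
  nickel superalloy: M = 141 kN·m/kg
  gray cast iron: M = 18.8 kN·m/kg
  soda-lime glass: M = 16.5 kN·m/kg
  copper: M = 9.00 kN·m/kg
Highest index: GFRP laminate.

GFRP laminate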